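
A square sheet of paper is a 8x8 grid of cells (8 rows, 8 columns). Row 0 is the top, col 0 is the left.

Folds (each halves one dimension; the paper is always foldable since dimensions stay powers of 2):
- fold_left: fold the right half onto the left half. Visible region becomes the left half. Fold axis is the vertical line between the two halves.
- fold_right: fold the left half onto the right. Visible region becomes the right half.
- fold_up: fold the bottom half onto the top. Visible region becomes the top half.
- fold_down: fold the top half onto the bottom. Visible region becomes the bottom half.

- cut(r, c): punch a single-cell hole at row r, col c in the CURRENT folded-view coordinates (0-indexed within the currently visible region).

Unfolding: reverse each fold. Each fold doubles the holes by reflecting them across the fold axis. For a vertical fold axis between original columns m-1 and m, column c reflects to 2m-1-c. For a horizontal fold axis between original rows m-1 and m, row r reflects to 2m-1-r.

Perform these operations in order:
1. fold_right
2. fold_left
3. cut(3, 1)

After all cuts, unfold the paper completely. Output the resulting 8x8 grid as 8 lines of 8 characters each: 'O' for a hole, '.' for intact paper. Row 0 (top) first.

Answer: ........
........
........
.OO..OO.
........
........
........
........

Derivation:
Op 1 fold_right: fold axis v@4; visible region now rows[0,8) x cols[4,8) = 8x4
Op 2 fold_left: fold axis v@6; visible region now rows[0,8) x cols[4,6) = 8x2
Op 3 cut(3, 1): punch at orig (3,5); cuts so far [(3, 5)]; region rows[0,8) x cols[4,6) = 8x2
Unfold 1 (reflect across v@6): 2 holes -> [(3, 5), (3, 6)]
Unfold 2 (reflect across v@4): 4 holes -> [(3, 1), (3, 2), (3, 5), (3, 6)]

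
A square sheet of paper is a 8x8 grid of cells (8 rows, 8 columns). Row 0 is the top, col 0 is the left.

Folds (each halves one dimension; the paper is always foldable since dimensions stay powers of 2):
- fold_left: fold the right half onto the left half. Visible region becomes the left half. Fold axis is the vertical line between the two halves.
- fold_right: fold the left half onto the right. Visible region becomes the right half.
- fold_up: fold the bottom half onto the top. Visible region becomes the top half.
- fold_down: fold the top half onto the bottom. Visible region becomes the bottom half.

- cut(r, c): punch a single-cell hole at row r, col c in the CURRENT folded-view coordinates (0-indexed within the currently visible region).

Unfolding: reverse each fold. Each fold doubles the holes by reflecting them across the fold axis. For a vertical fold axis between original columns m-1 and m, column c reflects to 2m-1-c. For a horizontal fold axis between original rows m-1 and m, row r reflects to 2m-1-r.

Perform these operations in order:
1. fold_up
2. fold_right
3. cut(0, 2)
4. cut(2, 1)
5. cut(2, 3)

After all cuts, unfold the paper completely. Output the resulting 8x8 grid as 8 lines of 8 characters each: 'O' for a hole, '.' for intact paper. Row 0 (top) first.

Answer: .O....O.
........
O.O..O.O
........
........
O.O..O.O
........
.O....O.

Derivation:
Op 1 fold_up: fold axis h@4; visible region now rows[0,4) x cols[0,8) = 4x8
Op 2 fold_right: fold axis v@4; visible region now rows[0,4) x cols[4,8) = 4x4
Op 3 cut(0, 2): punch at orig (0,6); cuts so far [(0, 6)]; region rows[0,4) x cols[4,8) = 4x4
Op 4 cut(2, 1): punch at orig (2,5); cuts so far [(0, 6), (2, 5)]; region rows[0,4) x cols[4,8) = 4x4
Op 5 cut(2, 3): punch at orig (2,7); cuts so far [(0, 6), (2, 5), (2, 7)]; region rows[0,4) x cols[4,8) = 4x4
Unfold 1 (reflect across v@4): 6 holes -> [(0, 1), (0, 6), (2, 0), (2, 2), (2, 5), (2, 7)]
Unfold 2 (reflect across h@4): 12 holes -> [(0, 1), (0, 6), (2, 0), (2, 2), (2, 5), (2, 7), (5, 0), (5, 2), (5, 5), (5, 7), (7, 1), (7, 6)]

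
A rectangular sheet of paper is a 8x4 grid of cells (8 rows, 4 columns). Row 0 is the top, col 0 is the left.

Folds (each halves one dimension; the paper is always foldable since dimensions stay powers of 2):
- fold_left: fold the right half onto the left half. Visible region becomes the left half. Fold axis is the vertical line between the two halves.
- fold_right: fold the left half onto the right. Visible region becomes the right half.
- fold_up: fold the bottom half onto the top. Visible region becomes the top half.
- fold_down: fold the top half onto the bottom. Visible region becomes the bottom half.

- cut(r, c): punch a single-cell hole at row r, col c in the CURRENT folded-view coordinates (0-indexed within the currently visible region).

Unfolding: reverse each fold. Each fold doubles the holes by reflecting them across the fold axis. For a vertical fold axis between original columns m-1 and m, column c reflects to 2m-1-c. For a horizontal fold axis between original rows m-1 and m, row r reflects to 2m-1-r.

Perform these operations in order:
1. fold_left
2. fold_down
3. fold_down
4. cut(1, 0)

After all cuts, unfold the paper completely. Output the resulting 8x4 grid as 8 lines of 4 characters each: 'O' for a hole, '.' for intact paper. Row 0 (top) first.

Op 1 fold_left: fold axis v@2; visible region now rows[0,8) x cols[0,2) = 8x2
Op 2 fold_down: fold axis h@4; visible region now rows[4,8) x cols[0,2) = 4x2
Op 3 fold_down: fold axis h@6; visible region now rows[6,8) x cols[0,2) = 2x2
Op 4 cut(1, 0): punch at orig (7,0); cuts so far [(7, 0)]; region rows[6,8) x cols[0,2) = 2x2
Unfold 1 (reflect across h@6): 2 holes -> [(4, 0), (7, 0)]
Unfold 2 (reflect across h@4): 4 holes -> [(0, 0), (3, 0), (4, 0), (7, 0)]
Unfold 3 (reflect across v@2): 8 holes -> [(0, 0), (0, 3), (3, 0), (3, 3), (4, 0), (4, 3), (7, 0), (7, 3)]

Answer: O..O
....
....
O..O
O..O
....
....
O..O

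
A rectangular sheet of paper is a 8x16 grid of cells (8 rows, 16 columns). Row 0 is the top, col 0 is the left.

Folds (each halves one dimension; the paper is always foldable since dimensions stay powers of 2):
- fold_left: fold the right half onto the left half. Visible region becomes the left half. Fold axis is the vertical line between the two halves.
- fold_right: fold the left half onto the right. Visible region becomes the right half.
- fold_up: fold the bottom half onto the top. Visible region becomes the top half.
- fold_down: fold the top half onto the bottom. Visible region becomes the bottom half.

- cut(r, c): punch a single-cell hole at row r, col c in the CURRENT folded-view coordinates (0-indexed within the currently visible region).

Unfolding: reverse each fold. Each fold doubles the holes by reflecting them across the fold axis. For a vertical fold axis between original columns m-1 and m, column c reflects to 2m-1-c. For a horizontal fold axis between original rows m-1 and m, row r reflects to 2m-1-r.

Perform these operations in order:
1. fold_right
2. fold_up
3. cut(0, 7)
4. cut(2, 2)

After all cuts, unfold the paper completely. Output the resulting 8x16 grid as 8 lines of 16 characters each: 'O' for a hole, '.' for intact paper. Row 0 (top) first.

Op 1 fold_right: fold axis v@8; visible region now rows[0,8) x cols[8,16) = 8x8
Op 2 fold_up: fold axis h@4; visible region now rows[0,4) x cols[8,16) = 4x8
Op 3 cut(0, 7): punch at orig (0,15); cuts so far [(0, 15)]; region rows[0,4) x cols[8,16) = 4x8
Op 4 cut(2, 2): punch at orig (2,10); cuts so far [(0, 15), (2, 10)]; region rows[0,4) x cols[8,16) = 4x8
Unfold 1 (reflect across h@4): 4 holes -> [(0, 15), (2, 10), (5, 10), (7, 15)]
Unfold 2 (reflect across v@8): 8 holes -> [(0, 0), (0, 15), (2, 5), (2, 10), (5, 5), (5, 10), (7, 0), (7, 15)]

Answer: O..............O
................
.....O....O.....
................
................
.....O....O.....
................
O..............O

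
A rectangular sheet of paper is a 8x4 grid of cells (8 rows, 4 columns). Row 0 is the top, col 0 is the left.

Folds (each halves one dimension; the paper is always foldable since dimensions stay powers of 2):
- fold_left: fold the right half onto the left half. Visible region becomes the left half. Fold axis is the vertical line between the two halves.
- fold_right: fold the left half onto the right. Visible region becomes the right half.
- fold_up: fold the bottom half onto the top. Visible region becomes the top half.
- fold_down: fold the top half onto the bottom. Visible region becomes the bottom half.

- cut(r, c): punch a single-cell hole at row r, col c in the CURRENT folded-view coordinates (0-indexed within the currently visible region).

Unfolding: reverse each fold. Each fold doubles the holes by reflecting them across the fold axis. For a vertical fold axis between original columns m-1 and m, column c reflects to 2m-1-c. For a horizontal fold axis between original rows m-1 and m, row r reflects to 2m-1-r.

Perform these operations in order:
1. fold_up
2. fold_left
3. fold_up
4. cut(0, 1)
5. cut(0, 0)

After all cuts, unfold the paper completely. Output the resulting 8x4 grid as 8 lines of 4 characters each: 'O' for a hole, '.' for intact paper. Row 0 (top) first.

Answer: OOOO
....
....
OOOO
OOOO
....
....
OOOO

Derivation:
Op 1 fold_up: fold axis h@4; visible region now rows[0,4) x cols[0,4) = 4x4
Op 2 fold_left: fold axis v@2; visible region now rows[0,4) x cols[0,2) = 4x2
Op 3 fold_up: fold axis h@2; visible region now rows[0,2) x cols[0,2) = 2x2
Op 4 cut(0, 1): punch at orig (0,1); cuts so far [(0, 1)]; region rows[0,2) x cols[0,2) = 2x2
Op 5 cut(0, 0): punch at orig (0,0); cuts so far [(0, 0), (0, 1)]; region rows[0,2) x cols[0,2) = 2x2
Unfold 1 (reflect across h@2): 4 holes -> [(0, 0), (0, 1), (3, 0), (3, 1)]
Unfold 2 (reflect across v@2): 8 holes -> [(0, 0), (0, 1), (0, 2), (0, 3), (3, 0), (3, 1), (3, 2), (3, 3)]
Unfold 3 (reflect across h@4): 16 holes -> [(0, 0), (0, 1), (0, 2), (0, 3), (3, 0), (3, 1), (3, 2), (3, 3), (4, 0), (4, 1), (4, 2), (4, 3), (7, 0), (7, 1), (7, 2), (7, 3)]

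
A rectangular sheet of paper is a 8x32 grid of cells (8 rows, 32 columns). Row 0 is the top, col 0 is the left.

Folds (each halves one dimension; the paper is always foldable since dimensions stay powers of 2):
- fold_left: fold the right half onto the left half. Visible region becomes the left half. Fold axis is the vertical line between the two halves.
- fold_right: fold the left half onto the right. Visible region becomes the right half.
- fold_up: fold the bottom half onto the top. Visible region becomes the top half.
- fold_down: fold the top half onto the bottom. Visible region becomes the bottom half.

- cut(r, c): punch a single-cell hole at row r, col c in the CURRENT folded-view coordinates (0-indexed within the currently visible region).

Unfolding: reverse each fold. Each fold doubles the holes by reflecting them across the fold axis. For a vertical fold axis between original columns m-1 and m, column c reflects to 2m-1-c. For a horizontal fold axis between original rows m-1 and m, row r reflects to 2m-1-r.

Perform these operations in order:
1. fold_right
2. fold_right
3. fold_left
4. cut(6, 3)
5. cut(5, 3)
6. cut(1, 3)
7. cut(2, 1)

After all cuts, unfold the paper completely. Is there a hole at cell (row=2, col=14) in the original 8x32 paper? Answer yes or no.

Op 1 fold_right: fold axis v@16; visible region now rows[0,8) x cols[16,32) = 8x16
Op 2 fold_right: fold axis v@24; visible region now rows[0,8) x cols[24,32) = 8x8
Op 3 fold_left: fold axis v@28; visible region now rows[0,8) x cols[24,28) = 8x4
Op 4 cut(6, 3): punch at orig (6,27); cuts so far [(6, 27)]; region rows[0,8) x cols[24,28) = 8x4
Op 5 cut(5, 3): punch at orig (5,27); cuts so far [(5, 27), (6, 27)]; region rows[0,8) x cols[24,28) = 8x4
Op 6 cut(1, 3): punch at orig (1,27); cuts so far [(1, 27), (5, 27), (6, 27)]; region rows[0,8) x cols[24,28) = 8x4
Op 7 cut(2, 1): punch at orig (2,25); cuts so far [(1, 27), (2, 25), (5, 27), (6, 27)]; region rows[0,8) x cols[24,28) = 8x4
Unfold 1 (reflect across v@28): 8 holes -> [(1, 27), (1, 28), (2, 25), (2, 30), (5, 27), (5, 28), (6, 27), (6, 28)]
Unfold 2 (reflect across v@24): 16 holes -> [(1, 19), (1, 20), (1, 27), (1, 28), (2, 17), (2, 22), (2, 25), (2, 30), (5, 19), (5, 20), (5, 27), (5, 28), (6, 19), (6, 20), (6, 27), (6, 28)]
Unfold 3 (reflect across v@16): 32 holes -> [(1, 3), (1, 4), (1, 11), (1, 12), (1, 19), (1, 20), (1, 27), (1, 28), (2, 1), (2, 6), (2, 9), (2, 14), (2, 17), (2, 22), (2, 25), (2, 30), (5, 3), (5, 4), (5, 11), (5, 12), (5, 19), (5, 20), (5, 27), (5, 28), (6, 3), (6, 4), (6, 11), (6, 12), (6, 19), (6, 20), (6, 27), (6, 28)]
Holes: [(1, 3), (1, 4), (1, 11), (1, 12), (1, 19), (1, 20), (1, 27), (1, 28), (2, 1), (2, 6), (2, 9), (2, 14), (2, 17), (2, 22), (2, 25), (2, 30), (5, 3), (5, 4), (5, 11), (5, 12), (5, 19), (5, 20), (5, 27), (5, 28), (6, 3), (6, 4), (6, 11), (6, 12), (6, 19), (6, 20), (6, 27), (6, 28)]

Answer: yes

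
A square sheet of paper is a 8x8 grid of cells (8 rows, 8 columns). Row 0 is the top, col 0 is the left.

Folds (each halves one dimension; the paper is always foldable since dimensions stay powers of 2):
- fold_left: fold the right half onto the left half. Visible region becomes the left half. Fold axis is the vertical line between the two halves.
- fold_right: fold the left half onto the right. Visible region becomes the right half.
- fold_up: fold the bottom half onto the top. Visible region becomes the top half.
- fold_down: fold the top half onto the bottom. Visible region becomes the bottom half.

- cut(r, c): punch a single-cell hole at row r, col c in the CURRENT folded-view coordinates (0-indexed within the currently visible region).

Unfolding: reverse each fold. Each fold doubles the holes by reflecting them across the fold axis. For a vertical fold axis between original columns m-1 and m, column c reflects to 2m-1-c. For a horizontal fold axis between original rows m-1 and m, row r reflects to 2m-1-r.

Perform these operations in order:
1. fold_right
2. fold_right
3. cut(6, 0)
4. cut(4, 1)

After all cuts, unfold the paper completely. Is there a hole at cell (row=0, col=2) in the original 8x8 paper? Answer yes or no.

Op 1 fold_right: fold axis v@4; visible region now rows[0,8) x cols[4,8) = 8x4
Op 2 fold_right: fold axis v@6; visible region now rows[0,8) x cols[6,8) = 8x2
Op 3 cut(6, 0): punch at orig (6,6); cuts so far [(6, 6)]; region rows[0,8) x cols[6,8) = 8x2
Op 4 cut(4, 1): punch at orig (4,7); cuts so far [(4, 7), (6, 6)]; region rows[0,8) x cols[6,8) = 8x2
Unfold 1 (reflect across v@6): 4 holes -> [(4, 4), (4, 7), (6, 5), (6, 6)]
Unfold 2 (reflect across v@4): 8 holes -> [(4, 0), (4, 3), (4, 4), (4, 7), (6, 1), (6, 2), (6, 5), (6, 6)]
Holes: [(4, 0), (4, 3), (4, 4), (4, 7), (6, 1), (6, 2), (6, 5), (6, 6)]

Answer: no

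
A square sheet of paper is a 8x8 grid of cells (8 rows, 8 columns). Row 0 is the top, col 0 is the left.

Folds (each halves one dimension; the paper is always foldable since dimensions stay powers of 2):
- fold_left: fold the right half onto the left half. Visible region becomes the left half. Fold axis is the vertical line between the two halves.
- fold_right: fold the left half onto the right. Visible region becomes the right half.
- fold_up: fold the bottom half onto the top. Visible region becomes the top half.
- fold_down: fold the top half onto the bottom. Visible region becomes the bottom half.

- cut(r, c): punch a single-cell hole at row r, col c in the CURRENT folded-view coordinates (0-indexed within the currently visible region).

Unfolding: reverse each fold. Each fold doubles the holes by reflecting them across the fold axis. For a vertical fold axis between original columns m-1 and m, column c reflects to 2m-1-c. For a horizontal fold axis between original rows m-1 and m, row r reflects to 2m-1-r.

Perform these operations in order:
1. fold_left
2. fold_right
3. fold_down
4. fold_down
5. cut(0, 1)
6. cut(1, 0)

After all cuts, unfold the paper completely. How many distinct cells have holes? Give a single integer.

Op 1 fold_left: fold axis v@4; visible region now rows[0,8) x cols[0,4) = 8x4
Op 2 fold_right: fold axis v@2; visible region now rows[0,8) x cols[2,4) = 8x2
Op 3 fold_down: fold axis h@4; visible region now rows[4,8) x cols[2,4) = 4x2
Op 4 fold_down: fold axis h@6; visible region now rows[6,8) x cols[2,4) = 2x2
Op 5 cut(0, 1): punch at orig (6,3); cuts so far [(6, 3)]; region rows[6,8) x cols[2,4) = 2x2
Op 6 cut(1, 0): punch at orig (7,2); cuts so far [(6, 3), (7, 2)]; region rows[6,8) x cols[2,4) = 2x2
Unfold 1 (reflect across h@6): 4 holes -> [(4, 2), (5, 3), (6, 3), (7, 2)]
Unfold 2 (reflect across h@4): 8 holes -> [(0, 2), (1, 3), (2, 3), (3, 2), (4, 2), (5, 3), (6, 3), (7, 2)]
Unfold 3 (reflect across v@2): 16 holes -> [(0, 1), (0, 2), (1, 0), (1, 3), (2, 0), (2, 3), (3, 1), (3, 2), (4, 1), (4, 2), (5, 0), (5, 3), (6, 0), (6, 3), (7, 1), (7, 2)]
Unfold 4 (reflect across v@4): 32 holes -> [(0, 1), (0, 2), (0, 5), (0, 6), (1, 0), (1, 3), (1, 4), (1, 7), (2, 0), (2, 3), (2, 4), (2, 7), (3, 1), (3, 2), (3, 5), (3, 6), (4, 1), (4, 2), (4, 5), (4, 6), (5, 0), (5, 3), (5, 4), (5, 7), (6, 0), (6, 3), (6, 4), (6, 7), (7, 1), (7, 2), (7, 5), (7, 6)]

Answer: 32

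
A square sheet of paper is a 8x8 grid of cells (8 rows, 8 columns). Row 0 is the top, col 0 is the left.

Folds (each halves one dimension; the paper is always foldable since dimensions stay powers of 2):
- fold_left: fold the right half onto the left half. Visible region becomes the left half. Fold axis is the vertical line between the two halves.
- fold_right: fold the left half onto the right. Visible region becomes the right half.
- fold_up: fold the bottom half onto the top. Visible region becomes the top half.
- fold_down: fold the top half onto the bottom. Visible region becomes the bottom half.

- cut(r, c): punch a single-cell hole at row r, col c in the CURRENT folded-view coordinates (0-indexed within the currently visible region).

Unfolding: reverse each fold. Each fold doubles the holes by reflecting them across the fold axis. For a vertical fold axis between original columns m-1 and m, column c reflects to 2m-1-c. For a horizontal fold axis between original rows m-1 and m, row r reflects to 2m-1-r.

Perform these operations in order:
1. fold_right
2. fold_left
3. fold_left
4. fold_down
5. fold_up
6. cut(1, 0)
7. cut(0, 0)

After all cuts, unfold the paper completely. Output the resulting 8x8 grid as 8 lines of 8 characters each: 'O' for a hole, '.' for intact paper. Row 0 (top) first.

Answer: OOOOOOOO
OOOOOOOO
OOOOOOOO
OOOOOOOO
OOOOOOOO
OOOOOOOO
OOOOOOOO
OOOOOOOO

Derivation:
Op 1 fold_right: fold axis v@4; visible region now rows[0,8) x cols[4,8) = 8x4
Op 2 fold_left: fold axis v@6; visible region now rows[0,8) x cols[4,6) = 8x2
Op 3 fold_left: fold axis v@5; visible region now rows[0,8) x cols[4,5) = 8x1
Op 4 fold_down: fold axis h@4; visible region now rows[4,8) x cols[4,5) = 4x1
Op 5 fold_up: fold axis h@6; visible region now rows[4,6) x cols[4,5) = 2x1
Op 6 cut(1, 0): punch at orig (5,4); cuts so far [(5, 4)]; region rows[4,6) x cols[4,5) = 2x1
Op 7 cut(0, 0): punch at orig (4,4); cuts so far [(4, 4), (5, 4)]; region rows[4,6) x cols[4,5) = 2x1
Unfold 1 (reflect across h@6): 4 holes -> [(4, 4), (5, 4), (6, 4), (7, 4)]
Unfold 2 (reflect across h@4): 8 holes -> [(0, 4), (1, 4), (2, 4), (3, 4), (4, 4), (5, 4), (6, 4), (7, 4)]
Unfold 3 (reflect across v@5): 16 holes -> [(0, 4), (0, 5), (1, 4), (1, 5), (2, 4), (2, 5), (3, 4), (3, 5), (4, 4), (4, 5), (5, 4), (5, 5), (6, 4), (6, 5), (7, 4), (7, 5)]
Unfold 4 (reflect across v@6): 32 holes -> [(0, 4), (0, 5), (0, 6), (0, 7), (1, 4), (1, 5), (1, 6), (1, 7), (2, 4), (2, 5), (2, 6), (2, 7), (3, 4), (3, 5), (3, 6), (3, 7), (4, 4), (4, 5), (4, 6), (4, 7), (5, 4), (5, 5), (5, 6), (5, 7), (6, 4), (6, 5), (6, 6), (6, 7), (7, 4), (7, 5), (7, 6), (7, 7)]
Unfold 5 (reflect across v@4): 64 holes -> [(0, 0), (0, 1), (0, 2), (0, 3), (0, 4), (0, 5), (0, 6), (0, 7), (1, 0), (1, 1), (1, 2), (1, 3), (1, 4), (1, 5), (1, 6), (1, 7), (2, 0), (2, 1), (2, 2), (2, 3), (2, 4), (2, 5), (2, 6), (2, 7), (3, 0), (3, 1), (3, 2), (3, 3), (3, 4), (3, 5), (3, 6), (3, 7), (4, 0), (4, 1), (4, 2), (4, 3), (4, 4), (4, 5), (4, 6), (4, 7), (5, 0), (5, 1), (5, 2), (5, 3), (5, 4), (5, 5), (5, 6), (5, 7), (6, 0), (6, 1), (6, 2), (6, 3), (6, 4), (6, 5), (6, 6), (6, 7), (7, 0), (7, 1), (7, 2), (7, 3), (7, 4), (7, 5), (7, 6), (7, 7)]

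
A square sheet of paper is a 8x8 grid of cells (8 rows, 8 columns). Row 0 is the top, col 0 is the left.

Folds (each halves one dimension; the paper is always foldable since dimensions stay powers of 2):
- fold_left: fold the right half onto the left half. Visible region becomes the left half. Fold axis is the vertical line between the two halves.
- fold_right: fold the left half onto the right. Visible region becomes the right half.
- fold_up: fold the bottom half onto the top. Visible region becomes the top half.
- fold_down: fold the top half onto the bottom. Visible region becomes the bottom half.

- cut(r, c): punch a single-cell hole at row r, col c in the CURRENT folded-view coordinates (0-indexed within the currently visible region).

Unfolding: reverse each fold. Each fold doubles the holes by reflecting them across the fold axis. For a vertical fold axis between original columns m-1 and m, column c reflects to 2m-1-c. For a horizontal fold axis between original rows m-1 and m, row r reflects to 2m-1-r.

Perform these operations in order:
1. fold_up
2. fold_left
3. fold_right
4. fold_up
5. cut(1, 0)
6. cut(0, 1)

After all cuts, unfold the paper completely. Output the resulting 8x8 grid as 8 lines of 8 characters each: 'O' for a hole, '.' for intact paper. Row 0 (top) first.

Op 1 fold_up: fold axis h@4; visible region now rows[0,4) x cols[0,8) = 4x8
Op 2 fold_left: fold axis v@4; visible region now rows[0,4) x cols[0,4) = 4x4
Op 3 fold_right: fold axis v@2; visible region now rows[0,4) x cols[2,4) = 4x2
Op 4 fold_up: fold axis h@2; visible region now rows[0,2) x cols[2,4) = 2x2
Op 5 cut(1, 0): punch at orig (1,2); cuts so far [(1, 2)]; region rows[0,2) x cols[2,4) = 2x2
Op 6 cut(0, 1): punch at orig (0,3); cuts so far [(0, 3), (1, 2)]; region rows[0,2) x cols[2,4) = 2x2
Unfold 1 (reflect across h@2): 4 holes -> [(0, 3), (1, 2), (2, 2), (3, 3)]
Unfold 2 (reflect across v@2): 8 holes -> [(0, 0), (0, 3), (1, 1), (1, 2), (2, 1), (2, 2), (3, 0), (3, 3)]
Unfold 3 (reflect across v@4): 16 holes -> [(0, 0), (0, 3), (0, 4), (0, 7), (1, 1), (1, 2), (1, 5), (1, 6), (2, 1), (2, 2), (2, 5), (2, 6), (3, 0), (3, 3), (3, 4), (3, 7)]
Unfold 4 (reflect across h@4): 32 holes -> [(0, 0), (0, 3), (0, 4), (0, 7), (1, 1), (1, 2), (1, 5), (1, 6), (2, 1), (2, 2), (2, 5), (2, 6), (3, 0), (3, 3), (3, 4), (3, 7), (4, 0), (4, 3), (4, 4), (4, 7), (5, 1), (5, 2), (5, 5), (5, 6), (6, 1), (6, 2), (6, 5), (6, 6), (7, 0), (7, 3), (7, 4), (7, 7)]

Answer: O..OO..O
.OO..OO.
.OO..OO.
O..OO..O
O..OO..O
.OO..OO.
.OO..OO.
O..OO..O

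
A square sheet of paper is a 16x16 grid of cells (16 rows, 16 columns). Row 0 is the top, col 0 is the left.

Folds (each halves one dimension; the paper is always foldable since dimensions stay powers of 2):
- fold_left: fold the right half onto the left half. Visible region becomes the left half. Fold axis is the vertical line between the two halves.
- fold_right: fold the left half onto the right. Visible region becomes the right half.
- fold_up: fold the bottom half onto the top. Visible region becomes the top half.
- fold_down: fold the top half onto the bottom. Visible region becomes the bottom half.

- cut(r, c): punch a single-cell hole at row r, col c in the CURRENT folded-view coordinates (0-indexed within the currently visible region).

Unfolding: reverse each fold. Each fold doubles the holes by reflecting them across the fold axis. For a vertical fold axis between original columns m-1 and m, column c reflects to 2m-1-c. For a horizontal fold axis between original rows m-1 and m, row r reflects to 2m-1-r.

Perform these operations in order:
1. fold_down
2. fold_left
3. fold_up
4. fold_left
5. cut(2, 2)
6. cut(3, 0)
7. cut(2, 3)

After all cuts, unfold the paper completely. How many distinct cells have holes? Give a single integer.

Op 1 fold_down: fold axis h@8; visible region now rows[8,16) x cols[0,16) = 8x16
Op 2 fold_left: fold axis v@8; visible region now rows[8,16) x cols[0,8) = 8x8
Op 3 fold_up: fold axis h@12; visible region now rows[8,12) x cols[0,8) = 4x8
Op 4 fold_left: fold axis v@4; visible region now rows[8,12) x cols[0,4) = 4x4
Op 5 cut(2, 2): punch at orig (10,2); cuts so far [(10, 2)]; region rows[8,12) x cols[0,4) = 4x4
Op 6 cut(3, 0): punch at orig (11,0); cuts so far [(10, 2), (11, 0)]; region rows[8,12) x cols[0,4) = 4x4
Op 7 cut(2, 3): punch at orig (10,3); cuts so far [(10, 2), (10, 3), (11, 0)]; region rows[8,12) x cols[0,4) = 4x4
Unfold 1 (reflect across v@4): 6 holes -> [(10, 2), (10, 3), (10, 4), (10, 5), (11, 0), (11, 7)]
Unfold 2 (reflect across h@12): 12 holes -> [(10, 2), (10, 3), (10, 4), (10, 5), (11, 0), (11, 7), (12, 0), (12, 7), (13, 2), (13, 3), (13, 4), (13, 5)]
Unfold 3 (reflect across v@8): 24 holes -> [(10, 2), (10, 3), (10, 4), (10, 5), (10, 10), (10, 11), (10, 12), (10, 13), (11, 0), (11, 7), (11, 8), (11, 15), (12, 0), (12, 7), (12, 8), (12, 15), (13, 2), (13, 3), (13, 4), (13, 5), (13, 10), (13, 11), (13, 12), (13, 13)]
Unfold 4 (reflect across h@8): 48 holes -> [(2, 2), (2, 3), (2, 4), (2, 5), (2, 10), (2, 11), (2, 12), (2, 13), (3, 0), (3, 7), (3, 8), (3, 15), (4, 0), (4, 7), (4, 8), (4, 15), (5, 2), (5, 3), (5, 4), (5, 5), (5, 10), (5, 11), (5, 12), (5, 13), (10, 2), (10, 3), (10, 4), (10, 5), (10, 10), (10, 11), (10, 12), (10, 13), (11, 0), (11, 7), (11, 8), (11, 15), (12, 0), (12, 7), (12, 8), (12, 15), (13, 2), (13, 3), (13, 4), (13, 5), (13, 10), (13, 11), (13, 12), (13, 13)]

Answer: 48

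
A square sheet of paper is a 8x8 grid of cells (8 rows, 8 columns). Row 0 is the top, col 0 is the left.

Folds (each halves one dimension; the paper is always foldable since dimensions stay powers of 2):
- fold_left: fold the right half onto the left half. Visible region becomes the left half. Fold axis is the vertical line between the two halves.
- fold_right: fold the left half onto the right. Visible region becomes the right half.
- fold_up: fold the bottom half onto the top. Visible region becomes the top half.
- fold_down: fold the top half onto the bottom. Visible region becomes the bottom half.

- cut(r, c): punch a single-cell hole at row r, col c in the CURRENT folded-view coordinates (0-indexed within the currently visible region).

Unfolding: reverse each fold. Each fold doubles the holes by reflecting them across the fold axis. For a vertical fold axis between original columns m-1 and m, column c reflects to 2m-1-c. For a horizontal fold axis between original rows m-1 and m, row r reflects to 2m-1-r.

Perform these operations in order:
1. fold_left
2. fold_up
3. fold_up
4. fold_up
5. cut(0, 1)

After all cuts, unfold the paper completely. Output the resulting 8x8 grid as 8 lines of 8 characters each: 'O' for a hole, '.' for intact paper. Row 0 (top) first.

Answer: .O....O.
.O....O.
.O....O.
.O....O.
.O....O.
.O....O.
.O....O.
.O....O.

Derivation:
Op 1 fold_left: fold axis v@4; visible region now rows[0,8) x cols[0,4) = 8x4
Op 2 fold_up: fold axis h@4; visible region now rows[0,4) x cols[0,4) = 4x4
Op 3 fold_up: fold axis h@2; visible region now rows[0,2) x cols[0,4) = 2x4
Op 4 fold_up: fold axis h@1; visible region now rows[0,1) x cols[0,4) = 1x4
Op 5 cut(0, 1): punch at orig (0,1); cuts so far [(0, 1)]; region rows[0,1) x cols[0,4) = 1x4
Unfold 1 (reflect across h@1): 2 holes -> [(0, 1), (1, 1)]
Unfold 2 (reflect across h@2): 4 holes -> [(0, 1), (1, 1), (2, 1), (3, 1)]
Unfold 3 (reflect across h@4): 8 holes -> [(0, 1), (1, 1), (2, 1), (3, 1), (4, 1), (5, 1), (6, 1), (7, 1)]
Unfold 4 (reflect across v@4): 16 holes -> [(0, 1), (0, 6), (1, 1), (1, 6), (2, 1), (2, 6), (3, 1), (3, 6), (4, 1), (4, 6), (5, 1), (5, 6), (6, 1), (6, 6), (7, 1), (7, 6)]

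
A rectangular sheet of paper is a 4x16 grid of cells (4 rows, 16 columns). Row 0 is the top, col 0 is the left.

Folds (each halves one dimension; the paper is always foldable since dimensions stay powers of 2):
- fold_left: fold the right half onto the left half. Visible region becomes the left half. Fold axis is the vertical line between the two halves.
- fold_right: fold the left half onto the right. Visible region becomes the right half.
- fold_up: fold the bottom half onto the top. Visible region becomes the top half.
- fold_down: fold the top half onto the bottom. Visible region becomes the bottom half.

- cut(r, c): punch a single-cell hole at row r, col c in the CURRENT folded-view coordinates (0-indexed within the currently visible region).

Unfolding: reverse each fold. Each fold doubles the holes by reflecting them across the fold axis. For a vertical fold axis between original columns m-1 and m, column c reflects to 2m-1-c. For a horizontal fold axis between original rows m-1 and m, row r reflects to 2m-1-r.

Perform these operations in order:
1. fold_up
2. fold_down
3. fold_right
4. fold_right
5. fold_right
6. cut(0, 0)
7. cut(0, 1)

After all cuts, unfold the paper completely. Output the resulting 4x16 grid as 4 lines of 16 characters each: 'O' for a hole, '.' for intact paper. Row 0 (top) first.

Op 1 fold_up: fold axis h@2; visible region now rows[0,2) x cols[0,16) = 2x16
Op 2 fold_down: fold axis h@1; visible region now rows[1,2) x cols[0,16) = 1x16
Op 3 fold_right: fold axis v@8; visible region now rows[1,2) x cols[8,16) = 1x8
Op 4 fold_right: fold axis v@12; visible region now rows[1,2) x cols[12,16) = 1x4
Op 5 fold_right: fold axis v@14; visible region now rows[1,2) x cols[14,16) = 1x2
Op 6 cut(0, 0): punch at orig (1,14); cuts so far [(1, 14)]; region rows[1,2) x cols[14,16) = 1x2
Op 7 cut(0, 1): punch at orig (1,15); cuts so far [(1, 14), (1, 15)]; region rows[1,2) x cols[14,16) = 1x2
Unfold 1 (reflect across v@14): 4 holes -> [(1, 12), (1, 13), (1, 14), (1, 15)]
Unfold 2 (reflect across v@12): 8 holes -> [(1, 8), (1, 9), (1, 10), (1, 11), (1, 12), (1, 13), (1, 14), (1, 15)]
Unfold 3 (reflect across v@8): 16 holes -> [(1, 0), (1, 1), (1, 2), (1, 3), (1, 4), (1, 5), (1, 6), (1, 7), (1, 8), (1, 9), (1, 10), (1, 11), (1, 12), (1, 13), (1, 14), (1, 15)]
Unfold 4 (reflect across h@1): 32 holes -> [(0, 0), (0, 1), (0, 2), (0, 3), (0, 4), (0, 5), (0, 6), (0, 7), (0, 8), (0, 9), (0, 10), (0, 11), (0, 12), (0, 13), (0, 14), (0, 15), (1, 0), (1, 1), (1, 2), (1, 3), (1, 4), (1, 5), (1, 6), (1, 7), (1, 8), (1, 9), (1, 10), (1, 11), (1, 12), (1, 13), (1, 14), (1, 15)]
Unfold 5 (reflect across h@2): 64 holes -> [(0, 0), (0, 1), (0, 2), (0, 3), (0, 4), (0, 5), (0, 6), (0, 7), (0, 8), (0, 9), (0, 10), (0, 11), (0, 12), (0, 13), (0, 14), (0, 15), (1, 0), (1, 1), (1, 2), (1, 3), (1, 4), (1, 5), (1, 6), (1, 7), (1, 8), (1, 9), (1, 10), (1, 11), (1, 12), (1, 13), (1, 14), (1, 15), (2, 0), (2, 1), (2, 2), (2, 3), (2, 4), (2, 5), (2, 6), (2, 7), (2, 8), (2, 9), (2, 10), (2, 11), (2, 12), (2, 13), (2, 14), (2, 15), (3, 0), (3, 1), (3, 2), (3, 3), (3, 4), (3, 5), (3, 6), (3, 7), (3, 8), (3, 9), (3, 10), (3, 11), (3, 12), (3, 13), (3, 14), (3, 15)]

Answer: OOOOOOOOOOOOOOOO
OOOOOOOOOOOOOOOO
OOOOOOOOOOOOOOOO
OOOOOOOOOOOOOOOO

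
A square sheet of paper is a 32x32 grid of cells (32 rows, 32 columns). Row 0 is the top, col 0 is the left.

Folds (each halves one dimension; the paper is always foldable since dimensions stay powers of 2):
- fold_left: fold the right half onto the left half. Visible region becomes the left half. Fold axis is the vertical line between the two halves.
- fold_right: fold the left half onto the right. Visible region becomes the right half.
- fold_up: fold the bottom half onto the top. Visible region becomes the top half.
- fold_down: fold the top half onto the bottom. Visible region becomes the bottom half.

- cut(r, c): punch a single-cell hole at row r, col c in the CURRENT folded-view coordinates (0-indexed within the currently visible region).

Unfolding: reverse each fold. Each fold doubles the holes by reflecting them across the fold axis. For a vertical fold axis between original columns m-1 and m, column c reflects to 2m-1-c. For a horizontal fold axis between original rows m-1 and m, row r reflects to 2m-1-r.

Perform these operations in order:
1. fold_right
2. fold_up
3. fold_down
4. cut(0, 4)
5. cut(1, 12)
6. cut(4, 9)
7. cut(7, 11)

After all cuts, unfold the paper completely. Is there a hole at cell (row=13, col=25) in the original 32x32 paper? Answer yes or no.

Answer: no

Derivation:
Op 1 fold_right: fold axis v@16; visible region now rows[0,32) x cols[16,32) = 32x16
Op 2 fold_up: fold axis h@16; visible region now rows[0,16) x cols[16,32) = 16x16
Op 3 fold_down: fold axis h@8; visible region now rows[8,16) x cols[16,32) = 8x16
Op 4 cut(0, 4): punch at orig (8,20); cuts so far [(8, 20)]; region rows[8,16) x cols[16,32) = 8x16
Op 5 cut(1, 12): punch at orig (9,28); cuts so far [(8, 20), (9, 28)]; region rows[8,16) x cols[16,32) = 8x16
Op 6 cut(4, 9): punch at orig (12,25); cuts so far [(8, 20), (9, 28), (12, 25)]; region rows[8,16) x cols[16,32) = 8x16
Op 7 cut(7, 11): punch at orig (15,27); cuts so far [(8, 20), (9, 28), (12, 25), (15, 27)]; region rows[8,16) x cols[16,32) = 8x16
Unfold 1 (reflect across h@8): 8 holes -> [(0, 27), (3, 25), (6, 28), (7, 20), (8, 20), (9, 28), (12, 25), (15, 27)]
Unfold 2 (reflect across h@16): 16 holes -> [(0, 27), (3, 25), (6, 28), (7, 20), (8, 20), (9, 28), (12, 25), (15, 27), (16, 27), (19, 25), (22, 28), (23, 20), (24, 20), (25, 28), (28, 25), (31, 27)]
Unfold 3 (reflect across v@16): 32 holes -> [(0, 4), (0, 27), (3, 6), (3, 25), (6, 3), (6, 28), (7, 11), (7, 20), (8, 11), (8, 20), (9, 3), (9, 28), (12, 6), (12, 25), (15, 4), (15, 27), (16, 4), (16, 27), (19, 6), (19, 25), (22, 3), (22, 28), (23, 11), (23, 20), (24, 11), (24, 20), (25, 3), (25, 28), (28, 6), (28, 25), (31, 4), (31, 27)]
Holes: [(0, 4), (0, 27), (3, 6), (3, 25), (6, 3), (6, 28), (7, 11), (7, 20), (8, 11), (8, 20), (9, 3), (9, 28), (12, 6), (12, 25), (15, 4), (15, 27), (16, 4), (16, 27), (19, 6), (19, 25), (22, 3), (22, 28), (23, 11), (23, 20), (24, 11), (24, 20), (25, 3), (25, 28), (28, 6), (28, 25), (31, 4), (31, 27)]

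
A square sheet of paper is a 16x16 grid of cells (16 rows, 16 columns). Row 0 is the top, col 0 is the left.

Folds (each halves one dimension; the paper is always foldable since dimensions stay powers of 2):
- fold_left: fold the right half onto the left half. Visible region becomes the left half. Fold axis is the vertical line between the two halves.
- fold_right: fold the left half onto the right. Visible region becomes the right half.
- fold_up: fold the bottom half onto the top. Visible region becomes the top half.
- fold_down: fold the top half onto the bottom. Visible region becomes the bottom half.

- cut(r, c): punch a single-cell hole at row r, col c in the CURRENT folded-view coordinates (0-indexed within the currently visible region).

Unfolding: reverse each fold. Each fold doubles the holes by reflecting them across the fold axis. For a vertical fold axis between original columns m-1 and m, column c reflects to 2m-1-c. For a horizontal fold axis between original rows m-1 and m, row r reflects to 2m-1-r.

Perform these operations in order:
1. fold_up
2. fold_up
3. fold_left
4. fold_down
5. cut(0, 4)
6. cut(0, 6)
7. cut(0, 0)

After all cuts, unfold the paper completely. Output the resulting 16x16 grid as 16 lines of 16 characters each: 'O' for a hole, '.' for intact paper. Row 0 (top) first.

Answer: ................
O...O.O..O.O...O
O...O.O..O.O...O
................
................
O...O.O..O.O...O
O...O.O..O.O...O
................
................
O...O.O..O.O...O
O...O.O..O.O...O
................
................
O...O.O..O.O...O
O...O.O..O.O...O
................

Derivation:
Op 1 fold_up: fold axis h@8; visible region now rows[0,8) x cols[0,16) = 8x16
Op 2 fold_up: fold axis h@4; visible region now rows[0,4) x cols[0,16) = 4x16
Op 3 fold_left: fold axis v@8; visible region now rows[0,4) x cols[0,8) = 4x8
Op 4 fold_down: fold axis h@2; visible region now rows[2,4) x cols[0,8) = 2x8
Op 5 cut(0, 4): punch at orig (2,4); cuts so far [(2, 4)]; region rows[2,4) x cols[0,8) = 2x8
Op 6 cut(0, 6): punch at orig (2,6); cuts so far [(2, 4), (2, 6)]; region rows[2,4) x cols[0,8) = 2x8
Op 7 cut(0, 0): punch at orig (2,0); cuts so far [(2, 0), (2, 4), (2, 6)]; region rows[2,4) x cols[0,8) = 2x8
Unfold 1 (reflect across h@2): 6 holes -> [(1, 0), (1, 4), (1, 6), (2, 0), (2, 4), (2, 6)]
Unfold 2 (reflect across v@8): 12 holes -> [(1, 0), (1, 4), (1, 6), (1, 9), (1, 11), (1, 15), (2, 0), (2, 4), (2, 6), (2, 9), (2, 11), (2, 15)]
Unfold 3 (reflect across h@4): 24 holes -> [(1, 0), (1, 4), (1, 6), (1, 9), (1, 11), (1, 15), (2, 0), (2, 4), (2, 6), (2, 9), (2, 11), (2, 15), (5, 0), (5, 4), (5, 6), (5, 9), (5, 11), (5, 15), (6, 0), (6, 4), (6, 6), (6, 9), (6, 11), (6, 15)]
Unfold 4 (reflect across h@8): 48 holes -> [(1, 0), (1, 4), (1, 6), (1, 9), (1, 11), (1, 15), (2, 0), (2, 4), (2, 6), (2, 9), (2, 11), (2, 15), (5, 0), (5, 4), (5, 6), (5, 9), (5, 11), (5, 15), (6, 0), (6, 4), (6, 6), (6, 9), (6, 11), (6, 15), (9, 0), (9, 4), (9, 6), (9, 9), (9, 11), (9, 15), (10, 0), (10, 4), (10, 6), (10, 9), (10, 11), (10, 15), (13, 0), (13, 4), (13, 6), (13, 9), (13, 11), (13, 15), (14, 0), (14, 4), (14, 6), (14, 9), (14, 11), (14, 15)]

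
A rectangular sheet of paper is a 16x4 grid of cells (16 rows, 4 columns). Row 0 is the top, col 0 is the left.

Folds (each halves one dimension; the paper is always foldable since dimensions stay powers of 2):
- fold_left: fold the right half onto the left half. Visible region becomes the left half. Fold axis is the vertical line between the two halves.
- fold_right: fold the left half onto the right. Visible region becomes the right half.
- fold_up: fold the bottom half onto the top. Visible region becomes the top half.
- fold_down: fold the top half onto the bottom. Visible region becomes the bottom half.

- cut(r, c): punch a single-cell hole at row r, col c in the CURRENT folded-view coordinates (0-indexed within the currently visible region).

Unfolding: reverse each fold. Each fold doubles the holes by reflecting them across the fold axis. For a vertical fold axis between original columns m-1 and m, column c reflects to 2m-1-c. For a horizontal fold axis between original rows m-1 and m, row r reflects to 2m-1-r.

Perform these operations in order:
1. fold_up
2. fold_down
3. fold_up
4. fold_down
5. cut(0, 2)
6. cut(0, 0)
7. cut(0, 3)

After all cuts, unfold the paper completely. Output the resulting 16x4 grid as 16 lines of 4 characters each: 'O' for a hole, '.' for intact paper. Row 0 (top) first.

Answer: O.OO
O.OO
O.OO
O.OO
O.OO
O.OO
O.OO
O.OO
O.OO
O.OO
O.OO
O.OO
O.OO
O.OO
O.OO
O.OO

Derivation:
Op 1 fold_up: fold axis h@8; visible region now rows[0,8) x cols[0,4) = 8x4
Op 2 fold_down: fold axis h@4; visible region now rows[4,8) x cols[0,4) = 4x4
Op 3 fold_up: fold axis h@6; visible region now rows[4,6) x cols[0,4) = 2x4
Op 4 fold_down: fold axis h@5; visible region now rows[5,6) x cols[0,4) = 1x4
Op 5 cut(0, 2): punch at orig (5,2); cuts so far [(5, 2)]; region rows[5,6) x cols[0,4) = 1x4
Op 6 cut(0, 0): punch at orig (5,0); cuts so far [(5, 0), (5, 2)]; region rows[5,6) x cols[0,4) = 1x4
Op 7 cut(0, 3): punch at orig (5,3); cuts so far [(5, 0), (5, 2), (5, 3)]; region rows[5,6) x cols[0,4) = 1x4
Unfold 1 (reflect across h@5): 6 holes -> [(4, 0), (4, 2), (4, 3), (5, 0), (5, 2), (5, 3)]
Unfold 2 (reflect across h@6): 12 holes -> [(4, 0), (4, 2), (4, 3), (5, 0), (5, 2), (5, 3), (6, 0), (6, 2), (6, 3), (7, 0), (7, 2), (7, 3)]
Unfold 3 (reflect across h@4): 24 holes -> [(0, 0), (0, 2), (0, 3), (1, 0), (1, 2), (1, 3), (2, 0), (2, 2), (2, 3), (3, 0), (3, 2), (3, 3), (4, 0), (4, 2), (4, 3), (5, 0), (5, 2), (5, 3), (6, 0), (6, 2), (6, 3), (7, 0), (7, 2), (7, 3)]
Unfold 4 (reflect across h@8): 48 holes -> [(0, 0), (0, 2), (0, 3), (1, 0), (1, 2), (1, 3), (2, 0), (2, 2), (2, 3), (3, 0), (3, 2), (3, 3), (4, 0), (4, 2), (4, 3), (5, 0), (5, 2), (5, 3), (6, 0), (6, 2), (6, 3), (7, 0), (7, 2), (7, 3), (8, 0), (8, 2), (8, 3), (9, 0), (9, 2), (9, 3), (10, 0), (10, 2), (10, 3), (11, 0), (11, 2), (11, 3), (12, 0), (12, 2), (12, 3), (13, 0), (13, 2), (13, 3), (14, 0), (14, 2), (14, 3), (15, 0), (15, 2), (15, 3)]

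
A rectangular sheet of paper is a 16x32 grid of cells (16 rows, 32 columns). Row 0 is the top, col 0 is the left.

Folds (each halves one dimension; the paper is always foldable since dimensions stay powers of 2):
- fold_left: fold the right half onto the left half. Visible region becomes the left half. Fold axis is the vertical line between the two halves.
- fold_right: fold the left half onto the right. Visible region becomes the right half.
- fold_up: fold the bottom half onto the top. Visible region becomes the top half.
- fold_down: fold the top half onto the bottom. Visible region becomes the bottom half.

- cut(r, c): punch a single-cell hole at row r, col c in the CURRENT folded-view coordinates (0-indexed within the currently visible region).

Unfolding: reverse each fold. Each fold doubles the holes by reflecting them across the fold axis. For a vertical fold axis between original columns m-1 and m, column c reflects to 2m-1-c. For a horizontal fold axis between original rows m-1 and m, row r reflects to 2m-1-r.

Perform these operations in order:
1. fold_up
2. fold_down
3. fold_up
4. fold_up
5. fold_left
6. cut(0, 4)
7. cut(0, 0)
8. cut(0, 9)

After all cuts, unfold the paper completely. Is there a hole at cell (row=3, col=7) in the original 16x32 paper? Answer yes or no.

Answer: no

Derivation:
Op 1 fold_up: fold axis h@8; visible region now rows[0,8) x cols[0,32) = 8x32
Op 2 fold_down: fold axis h@4; visible region now rows[4,8) x cols[0,32) = 4x32
Op 3 fold_up: fold axis h@6; visible region now rows[4,6) x cols[0,32) = 2x32
Op 4 fold_up: fold axis h@5; visible region now rows[4,5) x cols[0,32) = 1x32
Op 5 fold_left: fold axis v@16; visible region now rows[4,5) x cols[0,16) = 1x16
Op 6 cut(0, 4): punch at orig (4,4); cuts so far [(4, 4)]; region rows[4,5) x cols[0,16) = 1x16
Op 7 cut(0, 0): punch at orig (4,0); cuts so far [(4, 0), (4, 4)]; region rows[4,5) x cols[0,16) = 1x16
Op 8 cut(0, 9): punch at orig (4,9); cuts so far [(4, 0), (4, 4), (4, 9)]; region rows[4,5) x cols[0,16) = 1x16
Unfold 1 (reflect across v@16): 6 holes -> [(4, 0), (4, 4), (4, 9), (4, 22), (4, 27), (4, 31)]
Unfold 2 (reflect across h@5): 12 holes -> [(4, 0), (4, 4), (4, 9), (4, 22), (4, 27), (4, 31), (5, 0), (5, 4), (5, 9), (5, 22), (5, 27), (5, 31)]
Unfold 3 (reflect across h@6): 24 holes -> [(4, 0), (4, 4), (4, 9), (4, 22), (4, 27), (4, 31), (5, 0), (5, 4), (5, 9), (5, 22), (5, 27), (5, 31), (6, 0), (6, 4), (6, 9), (6, 22), (6, 27), (6, 31), (7, 0), (7, 4), (7, 9), (7, 22), (7, 27), (7, 31)]
Unfold 4 (reflect across h@4): 48 holes -> [(0, 0), (0, 4), (0, 9), (0, 22), (0, 27), (0, 31), (1, 0), (1, 4), (1, 9), (1, 22), (1, 27), (1, 31), (2, 0), (2, 4), (2, 9), (2, 22), (2, 27), (2, 31), (3, 0), (3, 4), (3, 9), (3, 22), (3, 27), (3, 31), (4, 0), (4, 4), (4, 9), (4, 22), (4, 27), (4, 31), (5, 0), (5, 4), (5, 9), (5, 22), (5, 27), (5, 31), (6, 0), (6, 4), (6, 9), (6, 22), (6, 27), (6, 31), (7, 0), (7, 4), (7, 9), (7, 22), (7, 27), (7, 31)]
Unfold 5 (reflect across h@8): 96 holes -> [(0, 0), (0, 4), (0, 9), (0, 22), (0, 27), (0, 31), (1, 0), (1, 4), (1, 9), (1, 22), (1, 27), (1, 31), (2, 0), (2, 4), (2, 9), (2, 22), (2, 27), (2, 31), (3, 0), (3, 4), (3, 9), (3, 22), (3, 27), (3, 31), (4, 0), (4, 4), (4, 9), (4, 22), (4, 27), (4, 31), (5, 0), (5, 4), (5, 9), (5, 22), (5, 27), (5, 31), (6, 0), (6, 4), (6, 9), (6, 22), (6, 27), (6, 31), (7, 0), (7, 4), (7, 9), (7, 22), (7, 27), (7, 31), (8, 0), (8, 4), (8, 9), (8, 22), (8, 27), (8, 31), (9, 0), (9, 4), (9, 9), (9, 22), (9, 27), (9, 31), (10, 0), (10, 4), (10, 9), (10, 22), (10, 27), (10, 31), (11, 0), (11, 4), (11, 9), (11, 22), (11, 27), (11, 31), (12, 0), (12, 4), (12, 9), (12, 22), (12, 27), (12, 31), (13, 0), (13, 4), (13, 9), (13, 22), (13, 27), (13, 31), (14, 0), (14, 4), (14, 9), (14, 22), (14, 27), (14, 31), (15, 0), (15, 4), (15, 9), (15, 22), (15, 27), (15, 31)]
Holes: [(0, 0), (0, 4), (0, 9), (0, 22), (0, 27), (0, 31), (1, 0), (1, 4), (1, 9), (1, 22), (1, 27), (1, 31), (2, 0), (2, 4), (2, 9), (2, 22), (2, 27), (2, 31), (3, 0), (3, 4), (3, 9), (3, 22), (3, 27), (3, 31), (4, 0), (4, 4), (4, 9), (4, 22), (4, 27), (4, 31), (5, 0), (5, 4), (5, 9), (5, 22), (5, 27), (5, 31), (6, 0), (6, 4), (6, 9), (6, 22), (6, 27), (6, 31), (7, 0), (7, 4), (7, 9), (7, 22), (7, 27), (7, 31), (8, 0), (8, 4), (8, 9), (8, 22), (8, 27), (8, 31), (9, 0), (9, 4), (9, 9), (9, 22), (9, 27), (9, 31), (10, 0), (10, 4), (10, 9), (10, 22), (10, 27), (10, 31), (11, 0), (11, 4), (11, 9), (11, 22), (11, 27), (11, 31), (12, 0), (12, 4), (12, 9), (12, 22), (12, 27), (12, 31), (13, 0), (13, 4), (13, 9), (13, 22), (13, 27), (13, 31), (14, 0), (14, 4), (14, 9), (14, 22), (14, 27), (14, 31), (15, 0), (15, 4), (15, 9), (15, 22), (15, 27), (15, 31)]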